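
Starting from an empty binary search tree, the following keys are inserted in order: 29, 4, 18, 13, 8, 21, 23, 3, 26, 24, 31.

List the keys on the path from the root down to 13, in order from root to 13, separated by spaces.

29 4 18 13

29: root
4: left child of 29 (depth 1)
18: right child of 4 (depth 2)
13: left child of 18 (depth 3)
8: left child of 13 (depth 4)
21: right child of 18 (depth 3)
23: right child of 21 (depth 4)
3: left child of 4 (depth 2)
26: right child of 23 (depth 5)
24: left child of 26 (depth 6)
31: right child of 29 (depth 1)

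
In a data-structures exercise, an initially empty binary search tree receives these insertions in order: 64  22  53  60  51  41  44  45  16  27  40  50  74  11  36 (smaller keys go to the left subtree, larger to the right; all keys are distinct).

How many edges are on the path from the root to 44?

Insert 64: tree is empty, so 64 becomes the root.
Insert 22: 22 < 64 → go left. Place as left child of 64.
Insert 53: 53 < 64 → go left; 53 > 22 → go right. Place as right child of 22.
Insert 60: 60 < 64 → go left; 60 > 22 → go right; 60 > 53 → go right. Place as right child of 53.
Insert 51: 51 < 64 → go left; 51 > 22 → go right; 51 < 53 → go left. Place as left child of 53.
Insert 41: 41 < 64 → go left; 41 > 22 → go right; 41 < 53 → go left; 41 < 51 → go left. Place as left child of 51.
Insert 44: 44 < 64 → go left; 44 > 22 → go right; 44 < 53 → go left; 44 < 51 → go left; 44 > 41 → go right. Place as right child of 41.
Insert 45: 45 < 64 → go left; 45 > 22 → go right; 45 < 53 → go left; 45 < 51 → go left; 45 > 41 → go right; 45 > 44 → go right. Place as right child of 44.
Insert 16: 16 < 64 → go left; 16 < 22 → go left. Place as left child of 22.
Insert 27: 27 < 64 → go left; 27 > 22 → go right; 27 < 53 → go left; 27 < 51 → go left; 27 < 41 → go left. Place as left child of 41.
Insert 40: 40 < 64 → go left; 40 > 22 → go right; 40 < 53 → go left; 40 < 51 → go left; 40 < 41 → go left; 40 > 27 → go right. Place as right child of 27.
Insert 50: 50 < 64 → go left; 50 > 22 → go right; 50 < 53 → go left; 50 < 51 → go left; 50 > 41 → go right; 50 > 44 → go right; 50 > 45 → go right. Place as right child of 45.
Insert 74: 74 > 64 → go right. Place as right child of 64.
Insert 11: 11 < 64 → go left; 11 < 22 → go left; 11 < 16 → go left. Place as left child of 16.
Insert 36: 36 < 64 → go left; 36 > 22 → go right; 36 < 53 → go left; 36 < 51 → go left; 36 < 41 → go left; 36 > 27 → go right; 36 < 40 → go left. Place as left child of 40.

Path to 44: 64 → 22 → 53 → 51 → 41 → 44, which is 5 edges.

5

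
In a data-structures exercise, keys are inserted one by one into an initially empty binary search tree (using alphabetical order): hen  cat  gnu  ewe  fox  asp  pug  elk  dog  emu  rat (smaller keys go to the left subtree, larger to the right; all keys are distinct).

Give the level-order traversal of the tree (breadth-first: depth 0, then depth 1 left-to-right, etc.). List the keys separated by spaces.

hen cat pug asp gnu rat ewe elk fox dog emu

Insert hen: tree is empty, so hen becomes the root.
Insert cat: cat < hen → go left. Place as left child of hen.
Insert gnu: gnu < hen → go left; gnu > cat → go right. Place as right child of cat.
Insert ewe: ewe < hen → go left; ewe > cat → go right; ewe < gnu → go left. Place as left child of gnu.
Insert fox: fox < hen → go left; fox > cat → go right; fox < gnu → go left; fox > ewe → go right. Place as right child of ewe.
Insert asp: asp < hen → go left; asp < cat → go left. Place as left child of cat.
Insert pug: pug > hen → go right. Place as right child of hen.
Insert elk: elk < hen → go left; elk > cat → go right; elk < gnu → go left; elk < ewe → go left. Place as left child of ewe.
Insert dog: dog < hen → go left; dog > cat → go right; dog < gnu → go left; dog < ewe → go left; dog < elk → go left. Place as left child of elk.
Insert emu: emu < hen → go left; emu > cat → go right; emu < gnu → go left; emu < ewe → go left; emu > elk → go right. Place as right child of elk.
Insert rat: rat > hen → go right; rat > pug → go right. Place as right child of pug.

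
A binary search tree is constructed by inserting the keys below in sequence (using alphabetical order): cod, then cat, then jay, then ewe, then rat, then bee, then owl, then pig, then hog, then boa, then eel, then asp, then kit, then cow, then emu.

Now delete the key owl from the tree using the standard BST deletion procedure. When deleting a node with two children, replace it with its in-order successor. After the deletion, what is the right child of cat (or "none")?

cod: root
cat: left child of cod (depth 1)
jay: right child of cod (depth 1)
ewe: left child of jay (depth 2)
rat: right child of jay (depth 2)
bee: left child of cat (depth 2)
owl: left child of rat (depth 3)
pig: right child of owl (depth 4)
hog: right child of ewe (depth 3)
boa: right child of bee (depth 3)
eel: left child of ewe (depth 3)
asp: left child of bee (depth 3)
kit: left child of owl (depth 4)
cow: left child of eel (depth 4)
emu: right child of eel (depth 4)

Delete owl (two children — replace with in-order successor).
After deletion, cat's right child: none.

none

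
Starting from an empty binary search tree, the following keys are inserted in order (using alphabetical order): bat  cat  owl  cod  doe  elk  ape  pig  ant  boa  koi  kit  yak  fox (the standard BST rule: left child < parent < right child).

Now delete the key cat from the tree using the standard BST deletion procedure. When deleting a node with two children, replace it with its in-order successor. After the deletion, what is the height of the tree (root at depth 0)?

7

bat: root
cat: right child of bat (depth 1)
owl: right child of cat (depth 2)
cod: left child of owl (depth 3)
doe: right child of cod (depth 4)
elk: right child of doe (depth 5)
ape: left child of bat (depth 1)
pig: right child of owl (depth 3)
ant: left child of ape (depth 2)
boa: left child of cat (depth 2)
koi: right child of elk (depth 6)
kit: left child of koi (depth 7)
yak: right child of pig (depth 4)
fox: left child of kit (depth 8)

Delete cat (two children — replace with in-order successor).
After deletion, deepest node is fox at depth 7.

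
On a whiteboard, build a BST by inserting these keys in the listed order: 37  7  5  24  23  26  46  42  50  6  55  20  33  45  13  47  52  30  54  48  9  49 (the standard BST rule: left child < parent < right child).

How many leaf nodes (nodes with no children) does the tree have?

6

37: root
7: left child of 37 (depth 1)
5: left child of 7 (depth 2)
24: right child of 7 (depth 2)
23: left child of 24 (depth 3)
26: right child of 24 (depth 3)
46: right child of 37 (depth 1)
42: left child of 46 (depth 2)
50: right child of 46 (depth 2)
6: right child of 5 (depth 3)
55: right child of 50 (depth 3)
20: left child of 23 (depth 4)
33: right child of 26 (depth 4)
45: right child of 42 (depth 3)
13: left child of 20 (depth 5)
47: left child of 50 (depth 3)
52: left child of 55 (depth 4)
30: left child of 33 (depth 5)
54: right child of 52 (depth 5)
48: right child of 47 (depth 4)
9: left child of 13 (depth 6)
49: right child of 48 (depth 5)

Leaves: 6, 9, 30, 45, 49, 54 — 6 in total.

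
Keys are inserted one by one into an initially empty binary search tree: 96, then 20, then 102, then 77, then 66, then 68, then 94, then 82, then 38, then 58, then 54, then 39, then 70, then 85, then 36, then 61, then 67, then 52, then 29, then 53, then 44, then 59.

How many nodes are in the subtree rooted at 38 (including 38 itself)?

11

96: root
20: left child of 96 (depth 1)
102: right child of 96 (depth 1)
77: right child of 20 (depth 2)
66: left child of 77 (depth 3)
68: right child of 66 (depth 4)
94: right child of 77 (depth 3)
82: left child of 94 (depth 4)
38: left child of 66 (depth 4)
58: right child of 38 (depth 5)
54: left child of 58 (depth 6)
39: left child of 54 (depth 7)
70: right child of 68 (depth 5)
85: right child of 82 (depth 5)
36: left child of 38 (depth 5)
61: right child of 58 (depth 6)
67: left child of 68 (depth 5)
52: right child of 39 (depth 8)
29: left child of 36 (depth 6)
53: right child of 52 (depth 9)
44: left child of 52 (depth 9)
59: left child of 61 (depth 7)

Subtree rooted at 38 contains: 38, 36, 29, 58, 54, 39, 52, 44, 53, 61, 59 — 11 nodes.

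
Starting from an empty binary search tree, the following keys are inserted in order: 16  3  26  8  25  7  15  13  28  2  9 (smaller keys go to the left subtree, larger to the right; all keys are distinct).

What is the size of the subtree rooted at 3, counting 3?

7

Resulting structure (node: left, right):
  16: L=3, R=26
  3: L=2, R=8
  26: L=25, R=28
  8: L=7, R=15
  25: L=–, R=–
  7: L=–, R=–
  15: L=13, R=–
  13: L=9, R=–
  28: L=–, R=–
  2: L=–, R=–
  9: L=–, R=–

Subtree rooted at 3 contains: 3, 2, 8, 7, 15, 13, 9 — 7 nodes.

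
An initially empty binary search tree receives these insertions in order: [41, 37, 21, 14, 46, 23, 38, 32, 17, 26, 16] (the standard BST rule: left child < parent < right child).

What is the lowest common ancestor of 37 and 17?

37

41: root
37: left child of 41 (depth 1)
21: left child of 37 (depth 2)
14: left child of 21 (depth 3)
46: right child of 41 (depth 1)
23: right child of 21 (depth 3)
38: right child of 37 (depth 2)
32: right child of 23 (depth 4)
17: right child of 14 (depth 4)
26: left child of 32 (depth 5)
16: left child of 17 (depth 5)

Path to 37: 41 → 37
Path to 17: 41 → 37 → 21 → 14 → 17
37 lies on both paths and is an ancestor of the other node.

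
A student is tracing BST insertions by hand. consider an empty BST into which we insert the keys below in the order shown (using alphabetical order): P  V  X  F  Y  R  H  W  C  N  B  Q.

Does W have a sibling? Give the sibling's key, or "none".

Insert P: tree is empty, so P becomes the root.
Insert V: V > P → go right. Place as right child of P.
Insert X: X > P → go right; X > V → go right. Place as right child of V.
Insert F: F < P → go left. Place as left child of P.
Insert Y: Y > P → go right; Y > V → go right; Y > X → go right. Place as right child of X.
Insert R: R > P → go right; R < V → go left. Place as left child of V.
Insert H: H < P → go left; H > F → go right. Place as right child of F.
Insert W: W > P → go right; W > V → go right; W < X → go left. Place as left child of X.
Insert C: C < P → go left; C < F → go left. Place as left child of F.
Insert N: N < P → go left; N > F → go right; N > H → go right. Place as right child of H.
Insert B: B < P → go left; B < F → go left; B < C → go left. Place as left child of C.
Insert Q: Q > P → go right; Q < V → go left; Q < R → go left. Place as left child of R.

W's parent is X; the other child of X is Y.

Y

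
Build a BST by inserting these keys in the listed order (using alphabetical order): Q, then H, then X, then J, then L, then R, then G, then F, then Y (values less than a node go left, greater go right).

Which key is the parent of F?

G

Insert Q: tree is empty, so Q becomes the root.
Insert H: H < Q → go left. Place as left child of Q.
Insert X: X > Q → go right. Place as right child of Q.
Insert J: J < Q → go left; J > H → go right. Place as right child of H.
Insert L: L < Q → go left; L > H → go right; L > J → go right. Place as right child of J.
Insert R: R > Q → go right; R < X → go left. Place as left child of X.
Insert G: G < Q → go left; G < H → go left. Place as left child of H.
Insert F: F < Q → go left; F < H → go left; F < G → go left. Place as left child of G.
Insert Y: Y > Q → go right; Y > X → go right. Place as right child of X.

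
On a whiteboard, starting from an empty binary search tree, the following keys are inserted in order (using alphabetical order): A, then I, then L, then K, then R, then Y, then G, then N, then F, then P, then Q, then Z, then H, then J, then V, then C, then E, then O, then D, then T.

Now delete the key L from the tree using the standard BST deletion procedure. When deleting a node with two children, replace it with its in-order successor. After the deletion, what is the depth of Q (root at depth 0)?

5

Resulting structure (node: left, right):
  A: L=–, R=I
  I: L=G, R=L
  L: L=K, R=R
  K: L=J, R=–
  R: L=N, R=Y
  Y: L=V, R=Z
  G: L=F, R=H
  N: L=–, R=P
  F: L=C, R=–
  P: L=O, R=Q
  Q: L=–, R=–
  Z: L=–, R=–
  H: L=–, R=–
  J: L=–, R=–
  V: L=T, R=–
  C: L=–, R=E
  E: L=D, R=–
  O: L=–, R=–
  D: L=–, R=–
  T: L=–, R=–

Delete L (two children — replace with in-order successor).
After deletion, path to Q: A → I → N → R → P → Q.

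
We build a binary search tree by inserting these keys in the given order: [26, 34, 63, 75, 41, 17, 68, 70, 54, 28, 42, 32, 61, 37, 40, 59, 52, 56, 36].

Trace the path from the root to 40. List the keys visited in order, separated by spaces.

Insert 26: tree is empty, so 26 becomes the root.
Insert 34: 34 > 26 → go right. Place as right child of 26.
Insert 63: 63 > 26 → go right; 63 > 34 → go right. Place as right child of 34.
Insert 75: 75 > 26 → go right; 75 > 34 → go right; 75 > 63 → go right. Place as right child of 63.
Insert 41: 41 > 26 → go right; 41 > 34 → go right; 41 < 63 → go left. Place as left child of 63.
Insert 17: 17 < 26 → go left. Place as left child of 26.
Insert 68: 68 > 26 → go right; 68 > 34 → go right; 68 > 63 → go right; 68 < 75 → go left. Place as left child of 75.
Insert 70: 70 > 26 → go right; 70 > 34 → go right; 70 > 63 → go right; 70 < 75 → go left; 70 > 68 → go right. Place as right child of 68.
Insert 54: 54 > 26 → go right; 54 > 34 → go right; 54 < 63 → go left; 54 > 41 → go right. Place as right child of 41.
Insert 28: 28 > 26 → go right; 28 < 34 → go left. Place as left child of 34.
Insert 42: 42 > 26 → go right; 42 > 34 → go right; 42 < 63 → go left; 42 > 41 → go right; 42 < 54 → go left. Place as left child of 54.
Insert 32: 32 > 26 → go right; 32 < 34 → go left; 32 > 28 → go right. Place as right child of 28.
Insert 61: 61 > 26 → go right; 61 > 34 → go right; 61 < 63 → go left; 61 > 41 → go right; 61 > 54 → go right. Place as right child of 54.
Insert 37: 37 > 26 → go right; 37 > 34 → go right; 37 < 63 → go left; 37 < 41 → go left. Place as left child of 41.
Insert 40: 40 > 26 → go right; 40 > 34 → go right; 40 < 63 → go left; 40 < 41 → go left; 40 > 37 → go right. Place as right child of 37.
Insert 59: 59 > 26 → go right; 59 > 34 → go right; 59 < 63 → go left; 59 > 41 → go right; 59 > 54 → go right; 59 < 61 → go left. Place as left child of 61.
Insert 52: 52 > 26 → go right; 52 > 34 → go right; 52 < 63 → go left; 52 > 41 → go right; 52 < 54 → go left; 52 > 42 → go right. Place as right child of 42.
Insert 56: 56 > 26 → go right; 56 > 34 → go right; 56 < 63 → go left; 56 > 41 → go right; 56 > 54 → go right; 56 < 61 → go left; 56 < 59 → go left. Place as left child of 59.
Insert 36: 36 > 26 → go right; 36 > 34 → go right; 36 < 63 → go left; 36 < 41 → go left; 36 < 37 → go left. Place as left child of 37.

26 34 63 41 37 40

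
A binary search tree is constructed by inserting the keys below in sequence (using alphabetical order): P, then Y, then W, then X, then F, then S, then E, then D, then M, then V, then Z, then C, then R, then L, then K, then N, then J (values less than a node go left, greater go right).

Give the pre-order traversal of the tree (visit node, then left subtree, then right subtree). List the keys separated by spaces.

P: root
Y: right child of P (depth 1)
W: left child of Y (depth 2)
X: right child of W (depth 3)
F: left child of P (depth 1)
S: left child of W (depth 3)
E: left child of F (depth 2)
D: left child of E (depth 3)
M: right child of F (depth 2)
V: right child of S (depth 4)
Z: right child of Y (depth 2)
C: left child of D (depth 4)
R: left child of S (depth 4)
L: left child of M (depth 3)
K: left child of L (depth 4)
N: right child of M (depth 3)
J: left child of K (depth 5)

P F E D C M L K J N Y W S R V X Z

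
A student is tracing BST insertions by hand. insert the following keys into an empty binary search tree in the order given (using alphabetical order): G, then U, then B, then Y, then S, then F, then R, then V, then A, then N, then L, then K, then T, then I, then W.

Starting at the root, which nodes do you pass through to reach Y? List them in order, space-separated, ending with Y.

Insert G: tree is empty, so G becomes the root.
Insert U: U > G → go right. Place as right child of G.
Insert B: B < G → go left. Place as left child of G.
Insert Y: Y > G → go right; Y > U → go right. Place as right child of U.
Insert S: S > G → go right; S < U → go left. Place as left child of U.
Insert F: F < G → go left; F > B → go right. Place as right child of B.
Insert R: R > G → go right; R < U → go left; R < S → go left. Place as left child of S.
Insert V: V > G → go right; V > U → go right; V < Y → go left. Place as left child of Y.
Insert A: A < G → go left; A < B → go left. Place as left child of B.
Insert N: N > G → go right; N < U → go left; N < S → go left; N < R → go left. Place as left child of R.
Insert L: L > G → go right; L < U → go left; L < S → go left; L < R → go left; L < N → go left. Place as left child of N.
Insert K: K > G → go right; K < U → go left; K < S → go left; K < R → go left; K < N → go left; K < L → go left. Place as left child of L.
Insert T: T > G → go right; T < U → go left; T > S → go right. Place as right child of S.
Insert I: I > G → go right; I < U → go left; I < S → go left; I < R → go left; I < N → go left; I < L → go left; I < K → go left. Place as left child of K.
Insert W: W > G → go right; W > U → go right; W < Y → go left; W > V → go right. Place as right child of V.

G U Y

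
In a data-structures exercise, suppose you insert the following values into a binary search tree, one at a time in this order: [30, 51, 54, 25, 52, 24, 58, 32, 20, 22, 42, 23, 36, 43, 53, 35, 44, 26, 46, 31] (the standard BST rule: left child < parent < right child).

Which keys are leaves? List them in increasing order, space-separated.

23 26 31 35 46 53 58

Resulting structure (node: left, right):
  30: L=25, R=51
  51: L=32, R=54
  54: L=52, R=58
  25: L=24, R=26
  52: L=–, R=53
  24: L=20, R=–
  58: L=–, R=–
  32: L=31, R=42
  20: L=–, R=22
  22: L=–, R=23
  42: L=36, R=43
  23: L=–, R=–
  36: L=35, R=–
  43: L=–, R=44
  53: L=–, R=–
  35: L=–, R=–
  44: L=–, R=46
  26: L=–, R=–
  46: L=–, R=–
  31: L=–, R=–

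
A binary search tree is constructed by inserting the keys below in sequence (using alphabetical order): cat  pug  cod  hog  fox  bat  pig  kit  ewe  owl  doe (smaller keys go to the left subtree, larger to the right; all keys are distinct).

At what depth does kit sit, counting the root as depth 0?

5

Resulting structure (node: left, right):
  cat: L=bat, R=pug
  pug: L=cod, R=–
  cod: L=–, R=hog
  hog: L=fox, R=pig
  fox: L=ewe, R=–
  bat: L=–, R=–
  pig: L=kit, R=–
  kit: L=–, R=owl
  ewe: L=doe, R=–
  owl: L=–, R=–
  doe: L=–, R=–

Path to kit: cat → pug → cod → hog → pig → kit, which is 5 edges.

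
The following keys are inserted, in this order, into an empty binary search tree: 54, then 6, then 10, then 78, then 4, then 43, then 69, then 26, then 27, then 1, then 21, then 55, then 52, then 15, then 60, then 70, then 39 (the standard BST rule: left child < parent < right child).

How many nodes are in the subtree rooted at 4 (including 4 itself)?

2

54: root
6: left child of 54 (depth 1)
10: right child of 6 (depth 2)
78: right child of 54 (depth 1)
4: left child of 6 (depth 2)
43: right child of 10 (depth 3)
69: left child of 78 (depth 2)
26: left child of 43 (depth 4)
27: right child of 26 (depth 5)
1: left child of 4 (depth 3)
21: left child of 26 (depth 5)
55: left child of 69 (depth 3)
52: right child of 43 (depth 4)
15: left child of 21 (depth 6)
60: right child of 55 (depth 4)
70: right child of 69 (depth 3)
39: right child of 27 (depth 6)

Subtree rooted at 4 contains: 4, 1 — 2 nodes.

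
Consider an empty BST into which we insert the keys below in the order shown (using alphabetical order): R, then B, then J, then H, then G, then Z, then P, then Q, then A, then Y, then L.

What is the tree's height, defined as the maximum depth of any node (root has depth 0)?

R: root
B: left child of R (depth 1)
J: right child of B (depth 2)
H: left child of J (depth 3)
G: left child of H (depth 4)
Z: right child of R (depth 1)
P: right child of J (depth 3)
Q: right child of P (depth 4)
A: left child of B (depth 2)
Y: left child of Z (depth 2)
L: left child of P (depth 4)

The deepest node is G at depth 4.

4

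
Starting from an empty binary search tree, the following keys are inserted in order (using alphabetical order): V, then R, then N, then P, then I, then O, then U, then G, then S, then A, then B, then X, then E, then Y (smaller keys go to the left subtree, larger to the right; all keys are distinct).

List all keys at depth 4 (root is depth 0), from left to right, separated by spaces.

Insert V: tree is empty, so V becomes the root.
Insert R: R < V → go left. Place as left child of V.
Insert N: N < V → go left; N < R → go left. Place as left child of R.
Insert P: P < V → go left; P < R → go left; P > N → go right. Place as right child of N.
Insert I: I < V → go left; I < R → go left; I < N → go left. Place as left child of N.
Insert O: O < V → go left; O < R → go left; O > N → go right; O < P → go left. Place as left child of P.
Insert U: U < V → go left; U > R → go right. Place as right child of R.
Insert G: G < V → go left; G < R → go left; G < N → go left; G < I → go left. Place as left child of I.
Insert S: S < V → go left; S > R → go right; S < U → go left. Place as left child of U.
Insert A: A < V → go left; A < R → go left; A < N → go left; A < I → go left; A < G → go left. Place as left child of G.
Insert B: B < V → go left; B < R → go left; B < N → go left; B < I → go left; B < G → go left; B > A → go right. Place as right child of A.
Insert X: X > V → go right. Place as right child of V.
Insert E: E < V → go left; E < R → go left; E < N → go left; E < I → go left; E < G → go left; E > A → go right; E > B → go right. Place as right child of B.
Insert Y: Y > V → go right; Y > X → go right. Place as right child of X.

G O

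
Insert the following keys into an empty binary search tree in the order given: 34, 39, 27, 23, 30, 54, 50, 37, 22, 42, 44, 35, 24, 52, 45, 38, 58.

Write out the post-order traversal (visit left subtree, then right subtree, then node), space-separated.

22 24 23 30 27 35 38 37 45 44 42 52 50 58 54 39 34

Insert 34: tree is empty, so 34 becomes the root.
Insert 39: 39 > 34 → go right. Place as right child of 34.
Insert 27: 27 < 34 → go left. Place as left child of 34.
Insert 23: 23 < 34 → go left; 23 < 27 → go left. Place as left child of 27.
Insert 30: 30 < 34 → go left; 30 > 27 → go right. Place as right child of 27.
Insert 54: 54 > 34 → go right; 54 > 39 → go right. Place as right child of 39.
Insert 50: 50 > 34 → go right; 50 > 39 → go right; 50 < 54 → go left. Place as left child of 54.
Insert 37: 37 > 34 → go right; 37 < 39 → go left. Place as left child of 39.
Insert 22: 22 < 34 → go left; 22 < 27 → go left; 22 < 23 → go left. Place as left child of 23.
Insert 42: 42 > 34 → go right; 42 > 39 → go right; 42 < 54 → go left; 42 < 50 → go left. Place as left child of 50.
Insert 44: 44 > 34 → go right; 44 > 39 → go right; 44 < 54 → go left; 44 < 50 → go left; 44 > 42 → go right. Place as right child of 42.
Insert 35: 35 > 34 → go right; 35 < 39 → go left; 35 < 37 → go left. Place as left child of 37.
Insert 24: 24 < 34 → go left; 24 < 27 → go left; 24 > 23 → go right. Place as right child of 23.
Insert 52: 52 > 34 → go right; 52 > 39 → go right; 52 < 54 → go left; 52 > 50 → go right. Place as right child of 50.
Insert 45: 45 > 34 → go right; 45 > 39 → go right; 45 < 54 → go left; 45 < 50 → go left; 45 > 42 → go right; 45 > 44 → go right. Place as right child of 44.
Insert 38: 38 > 34 → go right; 38 < 39 → go left; 38 > 37 → go right. Place as right child of 37.
Insert 58: 58 > 34 → go right; 58 > 39 → go right; 58 > 54 → go right. Place as right child of 54.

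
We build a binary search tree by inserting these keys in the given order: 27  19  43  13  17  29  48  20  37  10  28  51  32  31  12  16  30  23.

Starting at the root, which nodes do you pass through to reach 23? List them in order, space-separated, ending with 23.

27 19 20 23

27: root
19: left child of 27 (depth 1)
43: right child of 27 (depth 1)
13: left child of 19 (depth 2)
17: right child of 13 (depth 3)
29: left child of 43 (depth 2)
48: right child of 43 (depth 2)
20: right child of 19 (depth 2)
37: right child of 29 (depth 3)
10: left child of 13 (depth 3)
28: left child of 29 (depth 3)
51: right child of 48 (depth 3)
32: left child of 37 (depth 4)
31: left child of 32 (depth 5)
12: right child of 10 (depth 4)
16: left child of 17 (depth 4)
30: left child of 31 (depth 6)
23: right child of 20 (depth 3)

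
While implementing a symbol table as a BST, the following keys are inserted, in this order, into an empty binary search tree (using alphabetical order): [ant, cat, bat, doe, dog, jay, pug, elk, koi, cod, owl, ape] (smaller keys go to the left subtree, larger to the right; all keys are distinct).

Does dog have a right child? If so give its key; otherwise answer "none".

Resulting structure (node: left, right):
  ant: L=–, R=cat
  cat: L=bat, R=doe
  bat: L=ape, R=–
  doe: L=cod, R=dog
  dog: L=–, R=jay
  jay: L=elk, R=pug
  pug: L=koi, R=–
  elk: L=–, R=–
  koi: L=–, R=owl
  cod: L=–, R=–
  owl: L=–, R=–
  ape: L=–, R=–

jay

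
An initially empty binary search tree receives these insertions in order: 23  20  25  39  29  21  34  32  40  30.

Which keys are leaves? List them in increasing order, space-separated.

21 30 40

Insert 23: tree is empty, so 23 becomes the root.
Insert 20: 20 < 23 → go left. Place as left child of 23.
Insert 25: 25 > 23 → go right. Place as right child of 23.
Insert 39: 39 > 23 → go right; 39 > 25 → go right. Place as right child of 25.
Insert 29: 29 > 23 → go right; 29 > 25 → go right; 29 < 39 → go left. Place as left child of 39.
Insert 21: 21 < 23 → go left; 21 > 20 → go right. Place as right child of 20.
Insert 34: 34 > 23 → go right; 34 > 25 → go right; 34 < 39 → go left; 34 > 29 → go right. Place as right child of 29.
Insert 32: 32 > 23 → go right; 32 > 25 → go right; 32 < 39 → go left; 32 > 29 → go right; 32 < 34 → go left. Place as left child of 34.
Insert 40: 40 > 23 → go right; 40 > 25 → go right; 40 > 39 → go right. Place as right child of 39.
Insert 30: 30 > 23 → go right; 30 > 25 → go right; 30 < 39 → go left; 30 > 29 → go right; 30 < 34 → go left; 30 < 32 → go left. Place as left child of 32.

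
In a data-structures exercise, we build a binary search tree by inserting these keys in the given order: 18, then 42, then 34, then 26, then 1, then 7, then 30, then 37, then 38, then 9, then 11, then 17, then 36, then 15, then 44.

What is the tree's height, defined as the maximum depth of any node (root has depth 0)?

6

Insert 18: tree is empty, so 18 becomes the root.
Insert 42: 42 > 18 → go right. Place as right child of 18.
Insert 34: 34 > 18 → go right; 34 < 42 → go left. Place as left child of 42.
Insert 26: 26 > 18 → go right; 26 < 42 → go left; 26 < 34 → go left. Place as left child of 34.
Insert 1: 1 < 18 → go left. Place as left child of 18.
Insert 7: 7 < 18 → go left; 7 > 1 → go right. Place as right child of 1.
Insert 30: 30 > 18 → go right; 30 < 42 → go left; 30 < 34 → go left; 30 > 26 → go right. Place as right child of 26.
Insert 37: 37 > 18 → go right; 37 < 42 → go left; 37 > 34 → go right. Place as right child of 34.
Insert 38: 38 > 18 → go right; 38 < 42 → go left; 38 > 34 → go right; 38 > 37 → go right. Place as right child of 37.
Insert 9: 9 < 18 → go left; 9 > 1 → go right; 9 > 7 → go right. Place as right child of 7.
Insert 11: 11 < 18 → go left; 11 > 1 → go right; 11 > 7 → go right; 11 > 9 → go right. Place as right child of 9.
Insert 17: 17 < 18 → go left; 17 > 1 → go right; 17 > 7 → go right; 17 > 9 → go right; 17 > 11 → go right. Place as right child of 11.
Insert 36: 36 > 18 → go right; 36 < 42 → go left; 36 > 34 → go right; 36 < 37 → go left. Place as left child of 37.
Insert 15: 15 < 18 → go left; 15 > 1 → go right; 15 > 7 → go right; 15 > 9 → go right; 15 > 11 → go right; 15 < 17 → go left. Place as left child of 17.
Insert 44: 44 > 18 → go right; 44 > 42 → go right. Place as right child of 42.

The deepest node is 15 at depth 6.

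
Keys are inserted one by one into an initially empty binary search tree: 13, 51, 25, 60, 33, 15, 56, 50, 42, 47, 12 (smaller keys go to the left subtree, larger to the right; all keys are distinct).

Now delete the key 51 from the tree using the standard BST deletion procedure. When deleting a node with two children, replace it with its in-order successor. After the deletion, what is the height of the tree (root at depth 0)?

6

13: root
51: right child of 13 (depth 1)
25: left child of 51 (depth 2)
60: right child of 51 (depth 2)
33: right child of 25 (depth 3)
15: left child of 25 (depth 3)
56: left child of 60 (depth 3)
50: right child of 33 (depth 4)
42: left child of 50 (depth 5)
47: right child of 42 (depth 6)
12: left child of 13 (depth 1)

Delete 51 (two children — replace with in-order successor).
After deletion, deepest node is 47 at depth 6.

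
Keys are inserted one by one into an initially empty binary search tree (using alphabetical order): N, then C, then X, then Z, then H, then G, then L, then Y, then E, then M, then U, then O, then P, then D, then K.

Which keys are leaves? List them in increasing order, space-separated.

D K M P Y

N: root
C: left child of N (depth 1)
X: right child of N (depth 1)
Z: right child of X (depth 2)
H: right child of C (depth 2)
G: left child of H (depth 3)
L: right child of H (depth 3)
Y: left child of Z (depth 3)
E: left child of G (depth 4)
M: right child of L (depth 4)
U: left child of X (depth 2)
O: left child of U (depth 3)
P: right child of O (depth 4)
D: left child of E (depth 5)
K: left child of L (depth 4)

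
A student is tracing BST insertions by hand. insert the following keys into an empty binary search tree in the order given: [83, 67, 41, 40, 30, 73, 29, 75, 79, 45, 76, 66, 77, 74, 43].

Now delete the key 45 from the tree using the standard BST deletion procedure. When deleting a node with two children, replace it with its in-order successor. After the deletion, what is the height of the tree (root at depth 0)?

6

83: root
67: left child of 83 (depth 1)
41: left child of 67 (depth 2)
40: left child of 41 (depth 3)
30: left child of 40 (depth 4)
73: right child of 67 (depth 2)
29: left child of 30 (depth 5)
75: right child of 73 (depth 3)
79: right child of 75 (depth 4)
45: right child of 41 (depth 3)
76: left child of 79 (depth 5)
66: right child of 45 (depth 4)
77: right child of 76 (depth 6)
74: left child of 75 (depth 4)
43: left child of 45 (depth 4)

Delete 45 (two children — replace with in-order successor).
After deletion, deepest node is 77 at depth 6.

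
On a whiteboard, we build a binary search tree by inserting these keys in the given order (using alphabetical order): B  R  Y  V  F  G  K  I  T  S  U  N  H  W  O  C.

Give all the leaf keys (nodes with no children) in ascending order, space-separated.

C H O S U W

B: root
R: right child of B (depth 1)
Y: right child of R (depth 2)
V: left child of Y (depth 3)
F: left child of R (depth 2)
G: right child of F (depth 3)
K: right child of G (depth 4)
I: left child of K (depth 5)
T: left child of V (depth 4)
S: left child of T (depth 5)
U: right child of T (depth 5)
N: right child of K (depth 5)
H: left child of I (depth 6)
W: right child of V (depth 4)
O: right child of N (depth 6)
C: left child of F (depth 3)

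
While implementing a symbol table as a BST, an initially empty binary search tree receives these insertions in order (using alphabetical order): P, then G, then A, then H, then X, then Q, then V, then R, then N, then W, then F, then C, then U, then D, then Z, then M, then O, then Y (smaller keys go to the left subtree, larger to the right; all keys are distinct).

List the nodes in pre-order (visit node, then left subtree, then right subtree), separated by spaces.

P G A F C D H N M O X Q V R U W Z Y

Insert P: tree is empty, so P becomes the root.
Insert G: G < P → go left. Place as left child of P.
Insert A: A < P → go left; A < G → go left. Place as left child of G.
Insert H: H < P → go left; H > G → go right. Place as right child of G.
Insert X: X > P → go right. Place as right child of P.
Insert Q: Q > P → go right; Q < X → go left. Place as left child of X.
Insert V: V > P → go right; V < X → go left; V > Q → go right. Place as right child of Q.
Insert R: R > P → go right; R < X → go left; R > Q → go right; R < V → go left. Place as left child of V.
Insert N: N < P → go left; N > G → go right; N > H → go right. Place as right child of H.
Insert W: W > P → go right; W < X → go left; W > Q → go right; W > V → go right. Place as right child of V.
Insert F: F < P → go left; F < G → go left; F > A → go right. Place as right child of A.
Insert C: C < P → go left; C < G → go left; C > A → go right; C < F → go left. Place as left child of F.
Insert U: U > P → go right; U < X → go left; U > Q → go right; U < V → go left; U > R → go right. Place as right child of R.
Insert D: D < P → go left; D < G → go left; D > A → go right; D < F → go left; D > C → go right. Place as right child of C.
Insert Z: Z > P → go right; Z > X → go right. Place as right child of X.
Insert M: M < P → go left; M > G → go right; M > H → go right; M < N → go left. Place as left child of N.
Insert O: O < P → go left; O > G → go right; O > H → go right; O > N → go right. Place as right child of N.
Insert Y: Y > P → go right; Y > X → go right; Y < Z → go left. Place as left child of Z.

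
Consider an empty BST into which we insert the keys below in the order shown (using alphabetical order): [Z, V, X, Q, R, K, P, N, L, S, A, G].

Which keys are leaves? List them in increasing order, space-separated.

G L S X

Insert Z: tree is empty, so Z becomes the root.
Insert V: V < Z → go left. Place as left child of Z.
Insert X: X < Z → go left; X > V → go right. Place as right child of V.
Insert Q: Q < Z → go left; Q < V → go left. Place as left child of V.
Insert R: R < Z → go left; R < V → go left; R > Q → go right. Place as right child of Q.
Insert K: K < Z → go left; K < V → go left; K < Q → go left. Place as left child of Q.
Insert P: P < Z → go left; P < V → go left; P < Q → go left; P > K → go right. Place as right child of K.
Insert N: N < Z → go left; N < V → go left; N < Q → go left; N > K → go right; N < P → go left. Place as left child of P.
Insert L: L < Z → go left; L < V → go left; L < Q → go left; L > K → go right; L < P → go left; L < N → go left. Place as left child of N.
Insert S: S < Z → go left; S < V → go left; S > Q → go right; S > R → go right. Place as right child of R.
Insert A: A < Z → go left; A < V → go left; A < Q → go left; A < K → go left. Place as left child of K.
Insert G: G < Z → go left; G < V → go left; G < Q → go left; G < K → go left; G > A → go right. Place as right child of A.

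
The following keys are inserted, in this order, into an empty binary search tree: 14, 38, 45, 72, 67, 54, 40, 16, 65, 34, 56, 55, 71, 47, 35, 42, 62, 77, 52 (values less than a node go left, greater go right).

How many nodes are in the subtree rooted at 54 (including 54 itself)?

14: root
38: right child of 14 (depth 1)
45: right child of 38 (depth 2)
72: right child of 45 (depth 3)
67: left child of 72 (depth 4)
54: left child of 67 (depth 5)
40: left child of 45 (depth 3)
16: left child of 38 (depth 2)
65: right child of 54 (depth 6)
34: right child of 16 (depth 3)
56: left child of 65 (depth 7)
55: left child of 56 (depth 8)
71: right child of 67 (depth 5)
47: left child of 54 (depth 6)
35: right child of 34 (depth 4)
42: right child of 40 (depth 4)
62: right child of 56 (depth 8)
77: right child of 72 (depth 4)
52: right child of 47 (depth 7)

Subtree rooted at 54 contains: 54, 47, 52, 65, 56, 55, 62 — 7 nodes.

7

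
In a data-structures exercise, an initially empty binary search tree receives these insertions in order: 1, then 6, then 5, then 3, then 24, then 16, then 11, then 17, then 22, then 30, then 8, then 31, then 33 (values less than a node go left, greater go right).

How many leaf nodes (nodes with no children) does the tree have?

4

1: root
6: right child of 1 (depth 1)
5: left child of 6 (depth 2)
3: left child of 5 (depth 3)
24: right child of 6 (depth 2)
16: left child of 24 (depth 3)
11: left child of 16 (depth 4)
17: right child of 16 (depth 4)
22: right child of 17 (depth 5)
30: right child of 24 (depth 3)
8: left child of 11 (depth 5)
31: right child of 30 (depth 4)
33: right child of 31 (depth 5)

Leaves: 3, 8, 22, 33 — 4 in total.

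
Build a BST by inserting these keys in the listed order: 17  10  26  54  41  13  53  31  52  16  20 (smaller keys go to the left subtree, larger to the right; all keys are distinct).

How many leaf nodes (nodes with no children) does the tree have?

4

Insert 17: tree is empty, so 17 becomes the root.
Insert 10: 10 < 17 → go left. Place as left child of 17.
Insert 26: 26 > 17 → go right. Place as right child of 17.
Insert 54: 54 > 17 → go right; 54 > 26 → go right. Place as right child of 26.
Insert 41: 41 > 17 → go right; 41 > 26 → go right; 41 < 54 → go left. Place as left child of 54.
Insert 13: 13 < 17 → go left; 13 > 10 → go right. Place as right child of 10.
Insert 53: 53 > 17 → go right; 53 > 26 → go right; 53 < 54 → go left; 53 > 41 → go right. Place as right child of 41.
Insert 31: 31 > 17 → go right; 31 > 26 → go right; 31 < 54 → go left; 31 < 41 → go left. Place as left child of 41.
Insert 52: 52 > 17 → go right; 52 > 26 → go right; 52 < 54 → go left; 52 > 41 → go right; 52 < 53 → go left. Place as left child of 53.
Insert 16: 16 < 17 → go left; 16 > 10 → go right; 16 > 13 → go right. Place as right child of 13.
Insert 20: 20 > 17 → go right; 20 < 26 → go left. Place as left child of 26.

Leaves: 16, 20, 31, 52 — 4 in total.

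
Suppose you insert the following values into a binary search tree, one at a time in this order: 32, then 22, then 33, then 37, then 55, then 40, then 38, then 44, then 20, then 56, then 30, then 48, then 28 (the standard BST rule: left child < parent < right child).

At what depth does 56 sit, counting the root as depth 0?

4

32: root
22: left child of 32 (depth 1)
33: right child of 32 (depth 1)
37: right child of 33 (depth 2)
55: right child of 37 (depth 3)
40: left child of 55 (depth 4)
38: left child of 40 (depth 5)
44: right child of 40 (depth 5)
20: left child of 22 (depth 2)
56: right child of 55 (depth 4)
30: right child of 22 (depth 2)
48: right child of 44 (depth 6)
28: left child of 30 (depth 3)

Path to 56: 32 → 33 → 37 → 55 → 56, which is 4 edges.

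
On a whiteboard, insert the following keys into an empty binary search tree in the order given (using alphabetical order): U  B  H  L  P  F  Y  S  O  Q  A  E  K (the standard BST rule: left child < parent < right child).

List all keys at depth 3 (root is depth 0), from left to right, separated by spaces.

F L

U: root
B: left child of U (depth 1)
H: right child of B (depth 2)
L: right child of H (depth 3)
P: right child of L (depth 4)
F: left child of H (depth 3)
Y: right child of U (depth 1)
S: right child of P (depth 5)
O: left child of P (depth 5)
Q: left child of S (depth 6)
A: left child of B (depth 2)
E: left child of F (depth 4)
K: left child of L (depth 4)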